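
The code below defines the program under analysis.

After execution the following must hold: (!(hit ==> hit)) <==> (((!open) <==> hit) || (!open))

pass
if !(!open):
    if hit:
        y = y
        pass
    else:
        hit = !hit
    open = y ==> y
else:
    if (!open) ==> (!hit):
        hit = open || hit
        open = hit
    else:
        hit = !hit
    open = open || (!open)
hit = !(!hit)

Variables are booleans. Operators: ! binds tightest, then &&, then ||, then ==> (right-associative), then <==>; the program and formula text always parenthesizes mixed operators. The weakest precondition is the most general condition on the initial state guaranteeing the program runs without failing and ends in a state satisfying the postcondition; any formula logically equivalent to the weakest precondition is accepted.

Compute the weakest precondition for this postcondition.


Working backward. After the program, the postcondition (!(hit ==> hit)) <==> (((!open) <==> hit) || (!open)) must hold; in canonical form it is !(((!open) <==> hit) || (!open)).
Before hit := !(!hit): !(((!open) <==> hit) || (!open))
Then branch requires true; else branch requires (((!open) ==> (!hit)) ==> (!(((!(open || hit || (!(open || hit)))) <==> (open || hit)) || (!(open || hit || (!(open || hit))))))) && ((!((!open) ==> (!hit))) ==> (!hit)).
Before the if: (!open) ==> ((((!open) ==> (!hit)) ==> (!(((!(open || hit || (!(open || hit)))) <==> (open || hit)) || (!(open || hit || (!(open || hit))))))) && ((!((!open) ==> (!hit))) ==> (!hit)))
Before skip: (!open) ==> ((((!open) ==> (!hit)) ==> (!(((!(open || hit || (!(open || hit)))) <==> (open || hit)) || (!(open || hit || (!(open || hit))))))) && ((!((!open) ==> (!hit))) ==> (!hit)))
Answer: WP = (!open) ==> ((((!open) ==> (!hit)) ==> (!(((!(open || hit || (!(open || hit)))) <==> (open || hit)) || (!(open || hit || (!(open || hit))))))) && ((!((!open) ==> (!hit))) ==> (!hit)))


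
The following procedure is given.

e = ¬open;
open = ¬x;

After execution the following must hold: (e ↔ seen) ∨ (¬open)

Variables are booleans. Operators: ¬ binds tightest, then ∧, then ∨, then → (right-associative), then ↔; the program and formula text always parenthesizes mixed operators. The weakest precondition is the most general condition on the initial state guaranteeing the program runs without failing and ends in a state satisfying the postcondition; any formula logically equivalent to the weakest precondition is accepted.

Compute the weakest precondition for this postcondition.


Working backward. After the program, (e ↔ seen) ∨ (¬open) must hold.
Before open := ¬x: (e ↔ seen) ∨ x
Before e := ¬open: ((¬open) ↔ seen) ∨ x
Answer: WP = ((¬open) ↔ seen) ∨ x


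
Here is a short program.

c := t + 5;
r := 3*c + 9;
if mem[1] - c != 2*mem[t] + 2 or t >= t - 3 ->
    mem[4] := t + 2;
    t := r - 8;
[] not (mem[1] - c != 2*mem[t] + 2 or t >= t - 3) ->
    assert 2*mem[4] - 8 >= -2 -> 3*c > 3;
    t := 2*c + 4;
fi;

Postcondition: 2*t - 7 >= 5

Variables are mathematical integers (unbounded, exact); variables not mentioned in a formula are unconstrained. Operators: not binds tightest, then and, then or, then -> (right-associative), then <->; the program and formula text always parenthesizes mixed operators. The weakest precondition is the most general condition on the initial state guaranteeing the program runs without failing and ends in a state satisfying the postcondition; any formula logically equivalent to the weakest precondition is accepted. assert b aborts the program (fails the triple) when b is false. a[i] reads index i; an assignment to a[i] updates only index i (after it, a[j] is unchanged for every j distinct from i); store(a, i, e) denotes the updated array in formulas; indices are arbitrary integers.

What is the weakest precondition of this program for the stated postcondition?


Working backward. After the program, the postcondition 2*t - 7 >= 5 must hold; in canonical form it is 2*t >= 12.
Then branch requires 2*r >= 28; else branch requires (2*mem[4] >= 6 -> 3*c > 3) and 4*c >= 4.
Before the if: 2*r >= 28
Before r := 3*c + 9: 6*c >= 10
Before c := t + 5: 6*t >= -20
Answer: WP = 6*t >= -20


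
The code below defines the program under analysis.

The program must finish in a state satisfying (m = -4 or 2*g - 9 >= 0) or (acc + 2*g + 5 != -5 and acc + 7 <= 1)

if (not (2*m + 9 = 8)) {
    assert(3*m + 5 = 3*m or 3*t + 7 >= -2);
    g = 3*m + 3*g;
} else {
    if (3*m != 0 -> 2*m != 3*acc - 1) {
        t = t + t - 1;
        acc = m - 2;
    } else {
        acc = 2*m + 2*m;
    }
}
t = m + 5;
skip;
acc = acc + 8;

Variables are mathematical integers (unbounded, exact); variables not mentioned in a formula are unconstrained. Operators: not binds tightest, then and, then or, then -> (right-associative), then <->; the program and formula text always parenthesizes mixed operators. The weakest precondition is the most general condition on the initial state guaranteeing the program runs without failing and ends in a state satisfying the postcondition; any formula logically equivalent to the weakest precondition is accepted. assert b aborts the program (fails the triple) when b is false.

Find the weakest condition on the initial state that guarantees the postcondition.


Working backward. After the program, the postcondition (m = -4 or 2*g - 9 >= 0) or (acc + 2*g + 5 != -5 and acc + 7 <= 1) must hold; in canonical form it is m = -4 or 2*g >= 9 or (acc + 2*g != -10 and acc <= -6).
Before acc := acc + 8: m = -4 or 2*g >= 9 or (acc + 2*g != -18 and acc <= -14)
Before skip: m = -4 or 2*g >= 9 or (acc + 2*g != -18 and acc <= -14)
Before t := m + 5: m = -4 or 2*g >= 9 or (acc + 2*g != -18 and acc <= -14)
Then branch requires 3*t >= -9 and (m = -4 or 6*g + 6*m >= 9 or (acc + 6*g + 6*m != -18 and acc <= -14)); else branch requires ((3*m != 0 -> 2*m != 3*acc - 1) -> (m = -4 or 2*g >= 9 or (2*g + m != -16 and m <= -12))) and ((not (3*m != 0 -> 2*m != 3*acc - 1)) -> (m = -4 or 2*g >= 9 or (2*g + 4*m != -18 and 4*m <= -14))).
Before the if: ((not (2*m = -1)) -> (3*t >= -9 and (m = -4 or 6*g + 6*m >= 9 or (acc + 6*g + 6*m != -18 and acc <= -14)))) and (2*m = -1 -> (((3*m != 0 -> 2*m != 3*acc - 1) -> (m = -4 or 2*g >= 9 or (2*g + m != -16 and m <= -12))) and ((not (3*m != 0 -> 2*m != 3*acc - 1)) -> (m = -4 or 2*g >= 9 or (2*g + 4*m != -18 and 4*m <= -14)))))
Answer: WP = ((not (2*m = -1)) -> (3*t >= -9 and (m = -4 or 6*g + 6*m >= 9 or (acc + 6*g + 6*m != -18 and acc <= -14)))) and (2*m = -1 -> (((3*m != 0 -> 2*m != 3*acc - 1) -> (m = -4 or 2*g >= 9 or (2*g + m != -16 and m <= -12))) and ((not (3*m != 0 -> 2*m != 3*acc - 1)) -> (m = -4 or 2*g >= 9 or (2*g + 4*m != -18 and 4*m <= -14)))))


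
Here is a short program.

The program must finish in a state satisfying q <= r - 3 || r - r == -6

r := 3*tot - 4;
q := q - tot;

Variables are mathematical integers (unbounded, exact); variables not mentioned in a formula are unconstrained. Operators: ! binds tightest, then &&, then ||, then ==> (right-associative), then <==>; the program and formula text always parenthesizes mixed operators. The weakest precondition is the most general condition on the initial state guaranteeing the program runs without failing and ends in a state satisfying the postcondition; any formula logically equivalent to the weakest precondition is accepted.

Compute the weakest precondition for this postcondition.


Working backward. After the program, the postcondition q <= r - 3 || r - r == -6 must hold; in canonical form it is q <= r - 3.
Before q := q - tot: q <= r + tot - 3
Before r := 3*tot - 4: q <= 4*tot - 7
Answer: WP = q <= 4*tot - 7


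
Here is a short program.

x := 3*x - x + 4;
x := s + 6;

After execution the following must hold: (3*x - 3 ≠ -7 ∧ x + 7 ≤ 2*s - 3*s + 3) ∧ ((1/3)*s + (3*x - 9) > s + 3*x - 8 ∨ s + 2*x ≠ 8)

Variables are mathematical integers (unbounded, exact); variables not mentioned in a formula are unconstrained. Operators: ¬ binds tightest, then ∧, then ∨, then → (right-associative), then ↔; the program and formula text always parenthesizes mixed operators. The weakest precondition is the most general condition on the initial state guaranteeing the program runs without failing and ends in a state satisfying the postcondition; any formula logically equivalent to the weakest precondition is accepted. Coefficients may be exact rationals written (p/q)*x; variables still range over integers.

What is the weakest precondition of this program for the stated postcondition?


Working backward. After the program, the postcondition (3*x - 3 ≠ -7 ∧ x + 7 ≤ 2*s - 3*s + 3) ∧ ((1/3)*s + (3*x - 9) > s + 3*x - 8 ∨ s + 2*x ≠ 8) must hold; in canonical form it is 3*x ≠ -4 ∧ s + x ≤ -4 ∧ ((2/3)*s < -1 ∨ s + 2*x ≠ 8).
Before x := s + 6: 3*s ≠ -22 ∧ 2*s ≤ -10 ∧ ((2/3)*s < -1 ∨ 3*s ≠ -4)
Before x := 3*x - x + 4: 3*s ≠ -22 ∧ 2*s ≤ -10 ∧ ((2/3)*s < -1 ∨ 3*s ≠ -4)
Answer: WP = 3*s ≠ -22 ∧ 2*s ≤ -10 ∧ ((2/3)*s < -1 ∨ 3*s ≠ -4)


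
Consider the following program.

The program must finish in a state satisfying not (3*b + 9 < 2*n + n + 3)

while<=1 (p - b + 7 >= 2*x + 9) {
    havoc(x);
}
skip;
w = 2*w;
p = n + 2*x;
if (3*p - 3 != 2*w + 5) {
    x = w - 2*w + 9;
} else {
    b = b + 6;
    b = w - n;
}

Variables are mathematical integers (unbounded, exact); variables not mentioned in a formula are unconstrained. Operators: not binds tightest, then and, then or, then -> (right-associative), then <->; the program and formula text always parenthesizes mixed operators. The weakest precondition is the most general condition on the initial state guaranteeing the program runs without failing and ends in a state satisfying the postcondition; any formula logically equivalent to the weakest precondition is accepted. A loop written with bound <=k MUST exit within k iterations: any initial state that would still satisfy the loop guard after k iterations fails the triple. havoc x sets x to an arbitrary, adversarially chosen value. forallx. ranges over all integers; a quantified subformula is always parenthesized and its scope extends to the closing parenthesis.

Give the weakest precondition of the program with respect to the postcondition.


Working backward. After the program, the postcondition not (3*b + 9 < 2*n + n + 3) must hold; in canonical form it is not (3*b < 3*n - 6).
Then branch requires not (3*b < 3*n - 6); else branch requires not (3*w < 6*n - 6).
Before the if: (3*p != 2*w + 8 -> (not (3*b < 3*n - 6))) and ((not (3*p != 2*w + 8)) -> (not (3*w < 6*n - 6)))
Before p := n + 2*x: (3*n + 6*x != 2*w + 8 -> (not (3*b < 3*n - 6))) and ((not (3*n + 6*x != 2*w + 8)) -> (not (3*w < 6*n - 6)))
Before w := 2*w: (3*n + 6*x != 4*w + 8 -> (not (3*b < 3*n - 6))) and ((not (3*n + 6*x != 4*w + 8)) -> (not (6*w < 6*n - 6)))
Before skip: (3*n + 6*x != 4*w + 8 -> (not (3*b < 3*n - 6))) and ((not (3*n + 6*x != 4*w + 8)) -> (not (6*w < 6*n - 6)))
Before the loop (bound <=1), unroll the exhaustion recursion (WP_0 = exit-now case; WP_j = one more guarded iteration, up to j = 1):
  WP_0: (not (p >= b + 2*x + 2)) and (3*n + 6*x != 4*w + 8 -> (not (3*b < 3*n - 6))) and ((not (3*n + 6*x != 4*w + 8)) -> (not (6*w < 6*n - 6)))
  WP_1: (p >= b + 2*x + 2 -> (forall x_1. ((not (p >= b + 2*x_1 + 2)) and (3*n + 6*x_1 != 4*w + 8 -> (not (3*b < 3*n - 6))) and ((not (3*n + 6*x_1 != 4*w + 8)) -> (not (6*w < 6*n - 6)))))) and ((not (p >= b + 2*x + 2)) -> ((3*n + 6*x != 4*w + 8 -> (not (3*b < 3*n - 6))) and ((not (3*n + 6*x != 4*w + 8)) -> (not (6*w < 6*n - 6)))))
So before the loop: (p >= b + 2*x + 2 -> (forall x_1. ((not (p >= b + 2*x_1 + 2)) and (3*n + 6*x_1 != 4*w + 8 -> (not (3*b < 3*n - 6))) and ((not (3*n + 6*x_1 != 4*w + 8)) -> (not (6*w < 6*n - 6)))))) and ((not (p >= b + 2*x + 2)) -> ((3*n + 6*x != 4*w + 8 -> (not (3*b < 3*n - 6))) and ((not (3*n + 6*x != 4*w + 8)) -> (not (6*w < 6*n - 6)))))
Answer: WP = (p >= b + 2*x + 2 -> (forall x_1. ((not (p >= b + 2*x_1 + 2)) and (3*n + 6*x_1 != 4*w + 8 -> (not (3*b < 3*n - 6))) and ((not (3*n + 6*x_1 != 4*w + 8)) -> (not (6*w < 6*n - 6)))))) and ((not (p >= b + 2*x + 2)) -> ((3*n + 6*x != 4*w + 8 -> (not (3*b < 3*n - 6))) and ((not (3*n + 6*x != 4*w + 8)) -> (not (6*w < 6*n - 6)))))


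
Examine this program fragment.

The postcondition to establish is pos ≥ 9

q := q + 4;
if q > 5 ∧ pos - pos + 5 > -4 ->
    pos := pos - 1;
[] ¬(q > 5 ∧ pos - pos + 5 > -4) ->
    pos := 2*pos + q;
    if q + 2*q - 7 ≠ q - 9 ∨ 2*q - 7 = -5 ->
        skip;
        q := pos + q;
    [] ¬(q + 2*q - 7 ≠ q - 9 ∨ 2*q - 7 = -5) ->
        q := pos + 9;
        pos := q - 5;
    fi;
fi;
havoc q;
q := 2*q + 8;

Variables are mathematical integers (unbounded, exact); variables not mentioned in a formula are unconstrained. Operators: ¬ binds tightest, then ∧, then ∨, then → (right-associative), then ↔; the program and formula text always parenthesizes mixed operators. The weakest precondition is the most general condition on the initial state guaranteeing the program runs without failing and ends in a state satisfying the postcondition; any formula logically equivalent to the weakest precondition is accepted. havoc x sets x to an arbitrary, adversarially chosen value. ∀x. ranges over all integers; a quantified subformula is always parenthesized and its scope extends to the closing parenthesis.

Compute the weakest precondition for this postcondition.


Working backward. After the program, pos ≥ 9 must hold.
Before q := 2*q + 8: pos ≥ 9
Before havoc q: pos ≥ 9
Then branch requires pos ≥ 10; else branch requires ((2*q ≠ -2 ∨ 2*q = 2) → 2*pos + q ≥ 9) ∧ ((¬(2*q ≠ -2 ∨ 2*q = 2)) → 2*pos + q ≥ 5).
Before the if: (q > 5 → pos ≥ 10) ∧ ((¬(q > 5)) → (((2*q ≠ -2 ∨ 2*q = 2) → 2*pos + q ≥ 9) ∧ ((¬(2*q ≠ -2 ∨ 2*q = 2)) → 2*pos + q ≥ 5)))
Before q := q + 4: (q > 1 → pos ≥ 10) ∧ ((¬(q > 1)) → (((2*q ≠ -10 ∨ 2*q = -6) → 2*pos + q ≥ 5) ∧ ((¬(2*q ≠ -10 ∨ 2*q = -6)) → 2*pos + q ≥ 1)))
Answer: WP = (q > 1 → pos ≥ 10) ∧ ((¬(q > 1)) → (((2*q ≠ -10 ∨ 2*q = -6) → 2*pos + q ≥ 5) ∧ ((¬(2*q ≠ -10 ∨ 2*q = -6)) → 2*pos + q ≥ 1)))


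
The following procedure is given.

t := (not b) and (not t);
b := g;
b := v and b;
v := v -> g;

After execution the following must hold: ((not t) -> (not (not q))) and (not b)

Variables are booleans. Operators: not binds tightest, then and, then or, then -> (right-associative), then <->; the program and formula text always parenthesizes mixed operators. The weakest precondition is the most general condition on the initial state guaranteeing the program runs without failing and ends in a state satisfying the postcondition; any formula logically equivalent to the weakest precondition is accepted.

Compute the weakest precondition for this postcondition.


Working backward. After the program, the postcondition ((not t) -> (not (not q))) and (not b) must hold; in canonical form it is ((not t) -> q) and (not b).
Before v := v -> g: ((not t) -> q) and (not b)
Before b := v and b: ((not t) -> q) and (not (v and b))
Before b := g: ((not t) -> q) and (not (v and g))
Before t := (not b) and (not t): ((not ((not b) and (not t))) -> q) and (not (v and g))
Answer: WP = ((not ((not b) and (not t))) -> q) and (not (v and g))


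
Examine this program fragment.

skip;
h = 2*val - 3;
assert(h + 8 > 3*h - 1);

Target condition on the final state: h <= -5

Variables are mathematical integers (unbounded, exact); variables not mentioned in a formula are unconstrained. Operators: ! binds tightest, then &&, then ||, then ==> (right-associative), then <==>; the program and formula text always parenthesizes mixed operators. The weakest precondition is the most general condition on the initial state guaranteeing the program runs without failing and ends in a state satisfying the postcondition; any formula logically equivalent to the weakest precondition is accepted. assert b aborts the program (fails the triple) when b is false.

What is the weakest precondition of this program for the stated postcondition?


Working backward. After the program, h <= -5 must hold.
Before assert h + 8 > 3*h - 1: 2*h < 9 && h <= -5
Before h := 2*val - 3: 4*val < 15 && 2*val <= -2
Before skip: 4*val < 15 && 2*val <= -2
Answer: WP = 4*val < 15 && 2*val <= -2


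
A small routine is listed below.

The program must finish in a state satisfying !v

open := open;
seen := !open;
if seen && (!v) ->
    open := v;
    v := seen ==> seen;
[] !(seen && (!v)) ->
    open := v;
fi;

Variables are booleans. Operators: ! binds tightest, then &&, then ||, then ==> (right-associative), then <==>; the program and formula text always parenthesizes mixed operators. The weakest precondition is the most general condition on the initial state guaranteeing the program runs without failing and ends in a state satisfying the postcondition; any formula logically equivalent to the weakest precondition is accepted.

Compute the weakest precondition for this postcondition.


Working backward. After the program, !v must hold.
Then branch requires false; else branch requires !v.
Before the if: (!(seen && (!v))) && ((!(seen && (!v))) ==> (!v))
Before seen := !open: (!((!open) && (!v))) && ((!((!open) && (!v))) ==> (!v))
Before open := open: (!((!open) && (!v))) && ((!((!open) && (!v))) ==> (!v))
Answer: WP = (!((!open) && (!v))) && ((!((!open) && (!v))) ==> (!v))


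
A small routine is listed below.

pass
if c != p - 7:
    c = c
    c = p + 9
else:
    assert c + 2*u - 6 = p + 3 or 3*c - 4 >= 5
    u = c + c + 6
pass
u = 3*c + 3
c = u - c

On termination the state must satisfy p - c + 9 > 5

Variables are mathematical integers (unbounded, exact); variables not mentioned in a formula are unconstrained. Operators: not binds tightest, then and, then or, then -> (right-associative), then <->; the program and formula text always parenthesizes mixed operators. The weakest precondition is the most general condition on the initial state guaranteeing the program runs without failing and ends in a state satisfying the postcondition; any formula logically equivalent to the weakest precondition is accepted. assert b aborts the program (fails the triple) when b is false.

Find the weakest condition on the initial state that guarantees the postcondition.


Working backward. After the program, the postcondition p - c + 9 > 5 must hold; in canonical form it is p > c - 4.
Before c := u - c: c + p > u - 4
Before u := 3*c + 3: p > 2*c - 1
Before skip: p > 2*c - 1
Then branch requires p < -17; else branch requires (c + 2*u = p + 9 or 3*c >= 9) and p > 2*c - 1.
Before the if: (c != p - 7 -> p < -17) and ((not (c != p - 7)) -> ((c + 2*u = p + 9 or 3*c >= 9) and p > 2*c - 1))
Before skip: (c != p - 7 -> p < -17) and ((not (c != p - 7)) -> ((c + 2*u = p + 9 or 3*c >= 9) and p > 2*c - 1))
Answer: WP = (c != p - 7 -> p < -17) and ((not (c != p - 7)) -> ((c + 2*u = p + 9 or 3*c >= 9) and p > 2*c - 1))


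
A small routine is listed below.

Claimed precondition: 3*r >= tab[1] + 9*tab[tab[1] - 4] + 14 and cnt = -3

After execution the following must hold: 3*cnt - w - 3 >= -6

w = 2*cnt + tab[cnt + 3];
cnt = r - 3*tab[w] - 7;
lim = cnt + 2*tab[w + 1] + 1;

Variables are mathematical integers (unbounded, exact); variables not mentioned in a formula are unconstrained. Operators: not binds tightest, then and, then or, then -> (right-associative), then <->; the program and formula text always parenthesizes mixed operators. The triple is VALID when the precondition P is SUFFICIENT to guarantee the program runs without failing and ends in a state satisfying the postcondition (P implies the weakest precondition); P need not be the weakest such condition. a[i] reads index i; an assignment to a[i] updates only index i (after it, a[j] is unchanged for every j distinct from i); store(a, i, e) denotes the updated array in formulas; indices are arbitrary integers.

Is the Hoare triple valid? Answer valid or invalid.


Working backward. After the program, the postcondition 3*cnt - w - 3 >= -6 must hold; in canonical form it is 3*cnt >= w - 3.
Before lim := cnt + 2*tab[w + 1] + 1: 3*cnt >= w - 3
Before cnt := r - 3*tab[w] - 7: 3*r >= 9*tab[w] + w + 18
Before w := 2*cnt + tab[cnt + 3]: 3*r >= 9*tab[tab[cnt + 3] + 2*cnt] + tab[cnt + 3] + 2*cnt + 18
The weakest precondition is 3*r >= 9*tab[tab[cnt + 3] + 2*cnt] + tab[cnt + 3] + 2*cnt + 18.
Check whether 3*r >= tab[1] + 9*tab[tab[1] - 4] + 14 and cnt = -3 implies it.
Countermodel: at the initial state cnt = -3, r = 0, tab = {[-9] = -1, [0] = 15215, [1] = -5, [15209] = 7040, elsewhere -5}, the precondition holds but the weakest precondition fails.
Answer: invalid


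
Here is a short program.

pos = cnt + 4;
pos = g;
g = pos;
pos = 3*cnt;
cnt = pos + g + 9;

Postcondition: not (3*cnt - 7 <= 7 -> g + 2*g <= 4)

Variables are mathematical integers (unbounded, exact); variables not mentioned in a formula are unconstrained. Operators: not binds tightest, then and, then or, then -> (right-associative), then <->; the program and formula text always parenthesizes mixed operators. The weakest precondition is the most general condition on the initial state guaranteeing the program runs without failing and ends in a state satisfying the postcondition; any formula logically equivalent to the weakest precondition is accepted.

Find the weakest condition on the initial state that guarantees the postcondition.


Working backward. After the program, the postcondition not (3*cnt - 7 <= 7 -> g + 2*g <= 4) must hold; in canonical form it is not (3*cnt <= 14 -> 3*g <= 4).
Before cnt := pos + g + 9: not (3*g + 3*pos <= -13 -> 3*g <= 4)
Before pos := 3*cnt: not (9*cnt + 3*g <= -13 -> 3*g <= 4)
Before g := pos: not (9*cnt + 3*pos <= -13 -> 3*pos <= 4)
Before pos := g: not (9*cnt + 3*g <= -13 -> 3*g <= 4)
Before pos := cnt + 4: not (9*cnt + 3*g <= -13 -> 3*g <= 4)
Answer: WP = not (9*cnt + 3*g <= -13 -> 3*g <= 4)


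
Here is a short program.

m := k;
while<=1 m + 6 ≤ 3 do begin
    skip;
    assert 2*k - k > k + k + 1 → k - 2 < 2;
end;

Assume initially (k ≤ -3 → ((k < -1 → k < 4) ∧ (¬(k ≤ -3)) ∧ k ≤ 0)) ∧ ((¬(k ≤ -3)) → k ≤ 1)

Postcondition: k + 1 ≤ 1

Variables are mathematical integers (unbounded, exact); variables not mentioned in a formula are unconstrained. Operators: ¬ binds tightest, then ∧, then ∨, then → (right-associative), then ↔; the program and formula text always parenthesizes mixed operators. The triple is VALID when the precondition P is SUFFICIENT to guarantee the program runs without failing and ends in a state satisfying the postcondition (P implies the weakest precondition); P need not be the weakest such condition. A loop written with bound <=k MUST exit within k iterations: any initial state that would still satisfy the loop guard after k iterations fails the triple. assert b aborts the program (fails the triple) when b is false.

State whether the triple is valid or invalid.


Working backward. After the program, the postcondition k + 1 ≤ 1 must hold; in canonical form it is k ≤ 0.
Before the loop (bound <=1), unroll the exhaustion recursion (WP_0 = exit-now case; WP_j = one more guarded iteration, up to j = 1):
  WP_0: (¬(m ≤ -3)) ∧ k ≤ 0
  WP_1: (m ≤ -3 → ((k < -1 → k < 4) ∧ (¬(m ≤ -3)) ∧ k ≤ 0)) ∧ ((¬(m ≤ -3)) → k ≤ 0)
So before the loop: (m ≤ -3 → ((k < -1 → k < 4) ∧ (¬(m ≤ -3)) ∧ k ≤ 0)) ∧ ((¬(m ≤ -3)) → k ≤ 0)
Before m := k: (k ≤ -3 → ((k < -1 → k < 4) ∧ (¬(k ≤ -3)) ∧ k ≤ 0)) ∧ ((¬(k ≤ -3)) → k ≤ 0)
The weakest precondition is (k ≤ -3 → ((k < -1 → k < 4) ∧ (¬(k ≤ -3)) ∧ k ≤ 0)) ∧ ((¬(k ≤ -3)) → k ≤ 0).
Check whether (k ≤ -3 → ((k < -1 → k < 4) ∧ (¬(k ≤ -3)) ∧ k ≤ 0)) ∧ ((¬(k ≤ -3)) → k ≤ 1) implies it.
Countermodel: at the initial state k = 1, the precondition holds but the weakest precondition fails.
Answer: invalid


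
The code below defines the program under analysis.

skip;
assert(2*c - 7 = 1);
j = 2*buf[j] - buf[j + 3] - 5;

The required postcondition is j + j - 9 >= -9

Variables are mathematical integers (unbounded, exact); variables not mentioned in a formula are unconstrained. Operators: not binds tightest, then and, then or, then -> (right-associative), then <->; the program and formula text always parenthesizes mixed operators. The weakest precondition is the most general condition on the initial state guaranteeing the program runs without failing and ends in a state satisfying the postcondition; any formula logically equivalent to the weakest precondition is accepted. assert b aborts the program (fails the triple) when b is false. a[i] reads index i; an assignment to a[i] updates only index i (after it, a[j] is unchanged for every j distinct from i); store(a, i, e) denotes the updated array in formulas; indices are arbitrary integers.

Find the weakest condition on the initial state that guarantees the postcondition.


Working backward. After the program, the postcondition j + j - 9 >= -9 must hold; in canonical form it is 2*j >= 0.
Before j := 2*buf[j] - buf[j + 3] - 5: 4*buf[j] >= 2*buf[j + 3] + 10
Before assert 2*c - 7 = 1: 2*c = 8 and 4*buf[j] >= 2*buf[j + 3] + 10
Before skip: 2*c = 8 and 4*buf[j] >= 2*buf[j + 3] + 10
Answer: WP = 2*c = 8 and 4*buf[j] >= 2*buf[j + 3] + 10


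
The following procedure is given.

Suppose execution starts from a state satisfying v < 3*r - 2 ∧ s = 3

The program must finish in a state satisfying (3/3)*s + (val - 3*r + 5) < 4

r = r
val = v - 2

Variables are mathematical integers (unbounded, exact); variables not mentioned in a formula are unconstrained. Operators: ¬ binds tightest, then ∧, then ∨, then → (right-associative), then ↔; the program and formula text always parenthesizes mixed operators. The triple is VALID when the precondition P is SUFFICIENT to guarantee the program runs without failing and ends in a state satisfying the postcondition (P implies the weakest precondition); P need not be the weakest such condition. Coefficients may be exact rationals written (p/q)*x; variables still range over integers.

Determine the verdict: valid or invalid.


Working backward. After the program, the postcondition (3/3)*s + (val - 3*r + 5) < 4 must hold; in canonical form it is s + val < 3*r - 1.
Before val := v - 2: s + v < 3*r + 1
Before r := r: s + v < 3*r + 1
The weakest precondition is s + v < 3*r + 1.
Check whether v < 3*r - 2 ∧ s = 3 implies it.
Every state satisfying the precondition satisfies the weakest precondition: the implication holds.
Answer: valid


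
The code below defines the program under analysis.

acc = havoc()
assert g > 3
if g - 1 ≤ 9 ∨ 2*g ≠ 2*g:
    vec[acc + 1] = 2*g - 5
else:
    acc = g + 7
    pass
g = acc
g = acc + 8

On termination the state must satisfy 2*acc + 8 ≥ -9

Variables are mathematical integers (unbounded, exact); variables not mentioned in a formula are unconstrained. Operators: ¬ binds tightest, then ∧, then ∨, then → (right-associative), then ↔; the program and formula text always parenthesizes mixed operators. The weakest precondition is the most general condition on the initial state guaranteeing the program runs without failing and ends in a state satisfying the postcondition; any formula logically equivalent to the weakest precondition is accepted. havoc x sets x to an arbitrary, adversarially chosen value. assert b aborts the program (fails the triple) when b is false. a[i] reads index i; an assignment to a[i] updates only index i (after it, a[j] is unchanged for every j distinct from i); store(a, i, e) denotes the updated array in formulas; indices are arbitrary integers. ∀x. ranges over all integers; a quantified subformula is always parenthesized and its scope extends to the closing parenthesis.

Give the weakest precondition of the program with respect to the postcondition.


Working backward. After the program, the postcondition 2*acc + 8 ≥ -9 must hold; in canonical form it is 2*acc ≥ -17.
Before g := acc + 8: 2*acc ≥ -17
Before g := acc: 2*acc ≥ -17
Then branch requires 2*acc ≥ -17; else branch requires 2*g ≥ -31.
Before the if: (g ≤ 10 → 2*acc ≥ -17) ∧ ((¬(g ≤ 10)) → 2*g ≥ -31)
Before assert g > 3: g > 3 ∧ (g ≤ 10 → 2*acc ≥ -17) ∧ ((¬(g ≤ 10)) → 2*g ≥ -31)
Before havoc acc: ∀acc_1. (g > 3 ∧ (g ≤ 10 → 2*acc_1 ≥ -17) ∧ ((¬(g ≤ 10)) → 2*g ≥ -31))
Answer: WP = ∀acc_1. (g > 3 ∧ (g ≤ 10 → 2*acc_1 ≥ -17) ∧ ((¬(g ≤ 10)) → 2*g ≥ -31))


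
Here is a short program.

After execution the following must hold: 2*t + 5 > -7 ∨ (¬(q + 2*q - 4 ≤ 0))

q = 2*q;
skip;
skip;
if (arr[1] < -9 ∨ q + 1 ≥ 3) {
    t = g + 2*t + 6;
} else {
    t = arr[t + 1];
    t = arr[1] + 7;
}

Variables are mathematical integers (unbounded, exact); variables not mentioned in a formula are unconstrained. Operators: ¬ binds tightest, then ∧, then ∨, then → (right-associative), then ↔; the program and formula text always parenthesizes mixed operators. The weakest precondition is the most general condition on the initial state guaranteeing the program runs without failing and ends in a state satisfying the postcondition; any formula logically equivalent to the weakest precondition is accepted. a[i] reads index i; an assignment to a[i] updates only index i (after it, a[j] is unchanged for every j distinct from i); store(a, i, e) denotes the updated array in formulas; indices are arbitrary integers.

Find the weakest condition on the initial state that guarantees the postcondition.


Working backward. After the program, the postcondition 2*t + 5 > -7 ∨ (¬(q + 2*q - 4 ≤ 0)) must hold; in canonical form it is 2*t > -12 ∨ (¬(3*q ≤ 4)).
Then branch requires 2*g + 4*t > -24 ∨ (¬(3*q ≤ 4)); else branch requires 2*arr[1] > -26 ∨ (¬(3*q ≤ 4)).
Before the if: ((arr[1] < -9 ∨ q ≥ 2) → (2*g + 4*t > -24 ∨ (¬(3*q ≤ 4)))) ∧ ((¬(arr[1] < -9 ∨ q ≥ 2)) → (2*arr[1] > -26 ∨ (¬(3*q ≤ 4))))
Before skip: ((arr[1] < -9 ∨ q ≥ 2) → (2*g + 4*t > -24 ∨ (¬(3*q ≤ 4)))) ∧ ((¬(arr[1] < -9 ∨ q ≥ 2)) → (2*arr[1] > -26 ∨ (¬(3*q ≤ 4))))
Before skip: ((arr[1] < -9 ∨ q ≥ 2) → (2*g + 4*t > -24 ∨ (¬(3*q ≤ 4)))) ∧ ((¬(arr[1] < -9 ∨ q ≥ 2)) → (2*arr[1] > -26 ∨ (¬(3*q ≤ 4))))
Before q := 2*q: ((arr[1] < -9 ∨ 2*q ≥ 2) → (2*g + 4*t > -24 ∨ (¬(6*q ≤ 4)))) ∧ ((¬(arr[1] < -9 ∨ 2*q ≥ 2)) → (2*arr[1] > -26 ∨ (¬(6*q ≤ 4))))
Answer: WP = ((arr[1] < -9 ∨ 2*q ≥ 2) → (2*g + 4*t > -24 ∨ (¬(6*q ≤ 4)))) ∧ ((¬(arr[1] < -9 ∨ 2*q ≥ 2)) → (2*arr[1] > -26 ∨ (¬(6*q ≤ 4))))


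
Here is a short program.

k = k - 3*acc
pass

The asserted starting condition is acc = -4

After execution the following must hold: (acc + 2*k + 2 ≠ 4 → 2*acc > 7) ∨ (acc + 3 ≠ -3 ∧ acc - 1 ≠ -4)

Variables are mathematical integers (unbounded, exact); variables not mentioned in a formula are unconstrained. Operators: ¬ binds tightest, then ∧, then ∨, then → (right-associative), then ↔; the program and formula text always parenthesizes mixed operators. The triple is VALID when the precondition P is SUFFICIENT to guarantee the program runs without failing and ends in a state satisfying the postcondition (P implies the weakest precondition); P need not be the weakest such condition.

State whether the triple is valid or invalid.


Working backward. After the program, the postcondition (acc + 2*k + 2 ≠ 4 → 2*acc > 7) ∨ (acc + 3 ≠ -3 ∧ acc - 1 ≠ -4) must hold; in canonical form it is (acc + 2*k ≠ 2 → 2*acc > 7) ∨ (acc ≠ -6 ∧ acc ≠ -3).
Before skip: (acc + 2*k ≠ 2 → 2*acc > 7) ∨ (acc ≠ -6 ∧ acc ≠ -3)
Before k := k - 3*acc: (2*k ≠ 5*acc + 2 → 2*acc > 7) ∨ (acc ≠ -6 ∧ acc ≠ -3)
The weakest precondition is (2*k ≠ 5*acc + 2 → 2*acc > 7) ∨ (acc ≠ -6 ∧ acc ≠ -3).
Check whether acc = -4 implies it.
Every state satisfying the precondition satisfies the weakest precondition: the implication holds.
Answer: valid


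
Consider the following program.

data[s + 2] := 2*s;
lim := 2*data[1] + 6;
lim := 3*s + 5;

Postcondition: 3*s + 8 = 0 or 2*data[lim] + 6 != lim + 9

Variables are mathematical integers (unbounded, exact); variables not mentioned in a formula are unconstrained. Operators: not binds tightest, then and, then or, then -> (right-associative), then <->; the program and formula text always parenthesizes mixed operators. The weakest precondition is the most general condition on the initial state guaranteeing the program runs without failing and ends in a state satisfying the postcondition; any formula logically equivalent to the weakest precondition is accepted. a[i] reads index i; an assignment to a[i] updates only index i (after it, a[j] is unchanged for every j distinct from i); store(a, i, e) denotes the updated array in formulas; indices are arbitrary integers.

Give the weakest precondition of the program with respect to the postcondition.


Working backward. After the program, the postcondition 3*s + 8 = 0 or 2*data[lim] + 6 != lim + 9 must hold; in canonical form it is 3*s = -8 or 2*data[lim] != lim + 3.
Before lim := 3*s + 5: 3*s = -8 or 2*data[3*s + 5] != 3*s + 8
Before lim := 2*data[1] + 6: 3*s = -8 or 2*data[3*s + 5] != 3*s + 8
Before data[s + 2] := 2*s: 3*s = -8 or 2*store(data, s + 2, 2*s)[3*s + 5] != 3*s + 8
Answer: WP = 3*s = -8 or 2*store(data, s + 2, 2*s)[3*s + 5] != 3*s + 8


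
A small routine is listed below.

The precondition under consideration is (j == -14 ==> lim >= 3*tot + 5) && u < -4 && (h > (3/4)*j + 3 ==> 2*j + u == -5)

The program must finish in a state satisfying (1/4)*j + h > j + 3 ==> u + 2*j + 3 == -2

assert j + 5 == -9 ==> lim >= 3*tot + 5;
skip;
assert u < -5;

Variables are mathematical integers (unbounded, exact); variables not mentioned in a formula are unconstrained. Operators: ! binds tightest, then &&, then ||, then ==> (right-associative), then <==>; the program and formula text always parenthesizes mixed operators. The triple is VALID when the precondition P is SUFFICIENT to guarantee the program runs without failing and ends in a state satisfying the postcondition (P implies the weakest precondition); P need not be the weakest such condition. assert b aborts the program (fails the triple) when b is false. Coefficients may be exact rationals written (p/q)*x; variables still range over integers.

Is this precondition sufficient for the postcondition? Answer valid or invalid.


Working backward. After the program, the postcondition (1/4)*j + h > j + 3 ==> u + 2*j + 3 == -2 must hold; in canonical form it is h > (3/4)*j + 3 ==> 2*j + u == -5.
Before assert u < -5: u < -5 && (h > (3/4)*j + 3 ==> 2*j + u == -5)
Before skip: u < -5 && (h > (3/4)*j + 3 ==> 2*j + u == -5)
Before assert j + 5 == -9 ==> lim >= 3*tot + 5: (j == -14 ==> lim >= 3*tot + 5) && u < -5 && (h > (3/4)*j + 3 ==> 2*j + u == -5)
The weakest precondition is (j == -14 ==> lim >= 3*tot + 5) && u < -5 && (h > (3/4)*j + 3 ==> 2*j + u == -5).
Check whether (j == -14 ==> lim >= 3*tot + 5) && u < -4 && (h > (3/4)*j + 3 ==> 2*j + u == -5) implies it.
Countermodel: at the initial state h = 0, j = -1, lim = 4, tot = 0, u = -5, the precondition holds but the weakest precondition fails.
Answer: invalid


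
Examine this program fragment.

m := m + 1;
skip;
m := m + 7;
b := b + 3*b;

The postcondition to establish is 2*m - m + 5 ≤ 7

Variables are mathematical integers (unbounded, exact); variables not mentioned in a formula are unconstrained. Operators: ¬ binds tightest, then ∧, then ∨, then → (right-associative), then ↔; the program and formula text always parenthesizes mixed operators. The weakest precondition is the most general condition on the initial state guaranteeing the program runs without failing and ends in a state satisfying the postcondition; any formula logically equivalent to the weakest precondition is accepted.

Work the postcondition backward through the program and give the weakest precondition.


Working backward. After the program, the postcondition 2*m - m + 5 ≤ 7 must hold; in canonical form it is m ≤ 2.
Before b := b + 3*b: m ≤ 2
Before m := m + 7: m ≤ -5
Before skip: m ≤ -5
Before m := m + 1: m ≤ -6
Answer: WP = m ≤ -6


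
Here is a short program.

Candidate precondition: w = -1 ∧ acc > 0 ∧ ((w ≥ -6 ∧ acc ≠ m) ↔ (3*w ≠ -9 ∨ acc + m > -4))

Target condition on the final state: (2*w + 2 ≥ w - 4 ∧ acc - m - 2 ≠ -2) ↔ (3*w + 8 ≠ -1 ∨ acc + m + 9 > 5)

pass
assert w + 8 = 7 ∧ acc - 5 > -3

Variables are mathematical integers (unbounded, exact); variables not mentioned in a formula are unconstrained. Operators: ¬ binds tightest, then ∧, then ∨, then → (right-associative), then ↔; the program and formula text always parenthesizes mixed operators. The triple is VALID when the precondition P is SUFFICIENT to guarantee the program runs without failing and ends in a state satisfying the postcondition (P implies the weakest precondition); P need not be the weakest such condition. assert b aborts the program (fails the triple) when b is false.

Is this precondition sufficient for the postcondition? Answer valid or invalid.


Working backward. After the program, the postcondition (2*w + 2 ≥ w - 4 ∧ acc - m - 2 ≠ -2) ↔ (3*w + 8 ≠ -1 ∨ acc + m + 9 > 5) must hold; in canonical form it is (w ≥ -6 ∧ acc ≠ m) ↔ (3*w ≠ -9 ∨ acc + m > -4).
Before assert w + 8 = 7 ∧ acc - 5 > -3: w = -1 ∧ acc > 2 ∧ ((w ≥ -6 ∧ acc ≠ m) ↔ (3*w ≠ -9 ∨ acc + m > -4))
Before skip: w = -1 ∧ acc > 2 ∧ ((w ≥ -6 ∧ acc ≠ m) ↔ (3*w ≠ -9 ∨ acc + m > -4))
The weakest precondition is w = -1 ∧ acc > 2 ∧ ((w ≥ -6 ∧ acc ≠ m) ↔ (3*w ≠ -9 ∨ acc + m > -4)).
Check whether w = -1 ∧ acc > 0 ∧ ((w ≥ -6 ∧ acc ≠ m) ↔ (3*w ≠ -9 ∨ acc + m > -4)) implies it.
Countermodel: at the initial state acc = 1, m = 2, w = -1, the precondition holds but the weakest precondition fails.
Answer: invalid


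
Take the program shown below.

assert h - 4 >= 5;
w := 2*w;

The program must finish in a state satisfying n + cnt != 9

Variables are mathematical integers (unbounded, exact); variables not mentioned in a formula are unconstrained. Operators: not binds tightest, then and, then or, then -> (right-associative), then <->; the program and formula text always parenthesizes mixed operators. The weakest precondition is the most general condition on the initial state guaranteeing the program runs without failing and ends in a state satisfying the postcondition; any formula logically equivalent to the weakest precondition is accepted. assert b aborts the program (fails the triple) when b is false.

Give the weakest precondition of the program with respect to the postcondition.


Working backward. After the program, the postcondition n + cnt != 9 must hold; in canonical form it is cnt + n != 9.
Before w := 2*w: cnt + n != 9
Before assert h - 4 >= 5: h >= 9 and cnt + n != 9
Answer: WP = h >= 9 and cnt + n != 9


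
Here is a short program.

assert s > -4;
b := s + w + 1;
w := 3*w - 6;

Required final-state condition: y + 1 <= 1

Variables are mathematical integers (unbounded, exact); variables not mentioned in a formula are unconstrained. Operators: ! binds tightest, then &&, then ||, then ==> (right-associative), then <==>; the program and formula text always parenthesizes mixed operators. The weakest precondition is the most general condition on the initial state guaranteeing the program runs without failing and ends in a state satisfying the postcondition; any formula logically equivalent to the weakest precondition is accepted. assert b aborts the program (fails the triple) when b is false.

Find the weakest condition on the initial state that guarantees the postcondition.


Working backward. After the program, the postcondition y + 1 <= 1 must hold; in canonical form it is y <= 0.
Before w := 3*w - 6: y <= 0
Before b := s + w + 1: y <= 0
Before assert s > -4: s > -4 && y <= 0
Answer: WP = s > -4 && y <= 0


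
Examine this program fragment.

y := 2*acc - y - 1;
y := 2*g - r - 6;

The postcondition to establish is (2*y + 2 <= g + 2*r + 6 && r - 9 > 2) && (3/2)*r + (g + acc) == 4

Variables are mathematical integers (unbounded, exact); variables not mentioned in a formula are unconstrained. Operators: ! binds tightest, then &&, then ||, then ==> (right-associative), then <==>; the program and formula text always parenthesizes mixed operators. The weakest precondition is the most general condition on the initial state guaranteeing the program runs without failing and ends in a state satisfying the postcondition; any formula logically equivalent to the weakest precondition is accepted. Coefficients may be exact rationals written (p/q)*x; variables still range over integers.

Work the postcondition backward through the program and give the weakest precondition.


Working backward. After the program, the postcondition (2*y + 2 <= g + 2*r + 6 && r - 9 > 2) && (3/2)*r + (g + acc) == 4 must hold; in canonical form it is 2*y <= g + 2*r + 4 && r > 11 && acc + g + (3/2)*r == 4.
Before y := 2*g - r - 6: 3*g <= 4*r + 16 && r > 11 && acc + g + (3/2)*r == 4
Before y := 2*acc - y - 1: 3*g <= 4*r + 16 && r > 11 && acc + g + (3/2)*r == 4
Answer: WP = 3*g <= 4*r + 16 && r > 11 && acc + g + (3/2)*r == 4
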